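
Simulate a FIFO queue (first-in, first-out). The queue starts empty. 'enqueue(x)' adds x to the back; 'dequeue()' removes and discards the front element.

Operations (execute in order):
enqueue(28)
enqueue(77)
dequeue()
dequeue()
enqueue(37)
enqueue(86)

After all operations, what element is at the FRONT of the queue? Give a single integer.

Answer: 37

Derivation:
enqueue(28): queue = [28]
enqueue(77): queue = [28, 77]
dequeue(): queue = [77]
dequeue(): queue = []
enqueue(37): queue = [37]
enqueue(86): queue = [37, 86]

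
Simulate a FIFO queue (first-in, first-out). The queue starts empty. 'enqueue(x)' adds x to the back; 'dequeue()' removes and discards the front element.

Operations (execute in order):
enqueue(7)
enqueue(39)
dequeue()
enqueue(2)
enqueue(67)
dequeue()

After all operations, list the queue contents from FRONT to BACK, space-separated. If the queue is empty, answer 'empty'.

Answer: 2 67

Derivation:
enqueue(7): [7]
enqueue(39): [7, 39]
dequeue(): [39]
enqueue(2): [39, 2]
enqueue(67): [39, 2, 67]
dequeue(): [2, 67]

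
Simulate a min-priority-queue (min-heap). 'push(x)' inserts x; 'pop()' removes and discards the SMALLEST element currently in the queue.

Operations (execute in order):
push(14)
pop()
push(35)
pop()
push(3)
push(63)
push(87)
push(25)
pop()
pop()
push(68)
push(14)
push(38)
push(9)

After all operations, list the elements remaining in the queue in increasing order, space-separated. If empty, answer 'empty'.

Answer: 9 14 38 63 68 87

Derivation:
push(14): heap contents = [14]
pop() → 14: heap contents = []
push(35): heap contents = [35]
pop() → 35: heap contents = []
push(3): heap contents = [3]
push(63): heap contents = [3, 63]
push(87): heap contents = [3, 63, 87]
push(25): heap contents = [3, 25, 63, 87]
pop() → 3: heap contents = [25, 63, 87]
pop() → 25: heap contents = [63, 87]
push(68): heap contents = [63, 68, 87]
push(14): heap contents = [14, 63, 68, 87]
push(38): heap contents = [14, 38, 63, 68, 87]
push(9): heap contents = [9, 14, 38, 63, 68, 87]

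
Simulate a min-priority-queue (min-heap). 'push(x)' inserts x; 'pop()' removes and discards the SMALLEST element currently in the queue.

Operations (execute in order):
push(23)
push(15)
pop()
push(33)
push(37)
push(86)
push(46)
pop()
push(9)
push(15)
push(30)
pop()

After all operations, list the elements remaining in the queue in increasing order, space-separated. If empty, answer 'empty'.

push(23): heap contents = [23]
push(15): heap contents = [15, 23]
pop() → 15: heap contents = [23]
push(33): heap contents = [23, 33]
push(37): heap contents = [23, 33, 37]
push(86): heap contents = [23, 33, 37, 86]
push(46): heap contents = [23, 33, 37, 46, 86]
pop() → 23: heap contents = [33, 37, 46, 86]
push(9): heap contents = [9, 33, 37, 46, 86]
push(15): heap contents = [9, 15, 33, 37, 46, 86]
push(30): heap contents = [9, 15, 30, 33, 37, 46, 86]
pop() → 9: heap contents = [15, 30, 33, 37, 46, 86]

Answer: 15 30 33 37 46 86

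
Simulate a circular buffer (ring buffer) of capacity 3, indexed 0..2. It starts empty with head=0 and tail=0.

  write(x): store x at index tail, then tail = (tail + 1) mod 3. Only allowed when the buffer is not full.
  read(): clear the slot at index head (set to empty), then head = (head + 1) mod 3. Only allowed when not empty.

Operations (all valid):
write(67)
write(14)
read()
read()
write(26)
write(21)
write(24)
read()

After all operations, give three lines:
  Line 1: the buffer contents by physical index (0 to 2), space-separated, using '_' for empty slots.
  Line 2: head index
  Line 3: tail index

write(67): buf=[67 _ _], head=0, tail=1, size=1
write(14): buf=[67 14 _], head=0, tail=2, size=2
read(): buf=[_ 14 _], head=1, tail=2, size=1
read(): buf=[_ _ _], head=2, tail=2, size=0
write(26): buf=[_ _ 26], head=2, tail=0, size=1
write(21): buf=[21 _ 26], head=2, tail=1, size=2
write(24): buf=[21 24 26], head=2, tail=2, size=3
read(): buf=[21 24 _], head=0, tail=2, size=2

Answer: 21 24 _
0
2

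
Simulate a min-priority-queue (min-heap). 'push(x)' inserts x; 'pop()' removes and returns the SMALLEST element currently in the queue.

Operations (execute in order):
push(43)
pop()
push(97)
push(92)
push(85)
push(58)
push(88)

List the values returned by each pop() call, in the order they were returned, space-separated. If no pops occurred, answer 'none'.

Answer: 43

Derivation:
push(43): heap contents = [43]
pop() → 43: heap contents = []
push(97): heap contents = [97]
push(92): heap contents = [92, 97]
push(85): heap contents = [85, 92, 97]
push(58): heap contents = [58, 85, 92, 97]
push(88): heap contents = [58, 85, 88, 92, 97]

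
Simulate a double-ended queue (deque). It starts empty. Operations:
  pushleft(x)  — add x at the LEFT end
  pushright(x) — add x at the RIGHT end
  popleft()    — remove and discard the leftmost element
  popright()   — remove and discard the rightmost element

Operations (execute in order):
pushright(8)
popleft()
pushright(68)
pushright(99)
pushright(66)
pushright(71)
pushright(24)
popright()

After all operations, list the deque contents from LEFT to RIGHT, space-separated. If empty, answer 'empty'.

pushright(8): [8]
popleft(): []
pushright(68): [68]
pushright(99): [68, 99]
pushright(66): [68, 99, 66]
pushright(71): [68, 99, 66, 71]
pushright(24): [68, 99, 66, 71, 24]
popright(): [68, 99, 66, 71]

Answer: 68 99 66 71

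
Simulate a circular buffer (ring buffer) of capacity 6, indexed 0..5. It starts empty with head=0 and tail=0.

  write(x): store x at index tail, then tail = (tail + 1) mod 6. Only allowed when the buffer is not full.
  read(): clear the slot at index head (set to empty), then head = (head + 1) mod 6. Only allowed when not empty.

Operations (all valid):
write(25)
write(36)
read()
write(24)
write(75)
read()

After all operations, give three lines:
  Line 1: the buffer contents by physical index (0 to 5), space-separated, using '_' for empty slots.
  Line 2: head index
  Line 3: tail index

write(25): buf=[25 _ _ _ _ _], head=0, tail=1, size=1
write(36): buf=[25 36 _ _ _ _], head=0, tail=2, size=2
read(): buf=[_ 36 _ _ _ _], head=1, tail=2, size=1
write(24): buf=[_ 36 24 _ _ _], head=1, tail=3, size=2
write(75): buf=[_ 36 24 75 _ _], head=1, tail=4, size=3
read(): buf=[_ _ 24 75 _ _], head=2, tail=4, size=2

Answer: _ _ 24 75 _ _
2
4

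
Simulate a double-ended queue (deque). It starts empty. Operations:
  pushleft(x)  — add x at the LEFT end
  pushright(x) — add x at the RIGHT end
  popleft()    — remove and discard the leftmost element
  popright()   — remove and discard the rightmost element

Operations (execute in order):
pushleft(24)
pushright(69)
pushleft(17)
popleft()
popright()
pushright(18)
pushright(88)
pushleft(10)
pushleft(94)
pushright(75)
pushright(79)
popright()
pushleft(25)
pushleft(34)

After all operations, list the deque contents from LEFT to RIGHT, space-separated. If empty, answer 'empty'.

Answer: 34 25 94 10 24 18 88 75

Derivation:
pushleft(24): [24]
pushright(69): [24, 69]
pushleft(17): [17, 24, 69]
popleft(): [24, 69]
popright(): [24]
pushright(18): [24, 18]
pushright(88): [24, 18, 88]
pushleft(10): [10, 24, 18, 88]
pushleft(94): [94, 10, 24, 18, 88]
pushright(75): [94, 10, 24, 18, 88, 75]
pushright(79): [94, 10, 24, 18, 88, 75, 79]
popright(): [94, 10, 24, 18, 88, 75]
pushleft(25): [25, 94, 10, 24, 18, 88, 75]
pushleft(34): [34, 25, 94, 10, 24, 18, 88, 75]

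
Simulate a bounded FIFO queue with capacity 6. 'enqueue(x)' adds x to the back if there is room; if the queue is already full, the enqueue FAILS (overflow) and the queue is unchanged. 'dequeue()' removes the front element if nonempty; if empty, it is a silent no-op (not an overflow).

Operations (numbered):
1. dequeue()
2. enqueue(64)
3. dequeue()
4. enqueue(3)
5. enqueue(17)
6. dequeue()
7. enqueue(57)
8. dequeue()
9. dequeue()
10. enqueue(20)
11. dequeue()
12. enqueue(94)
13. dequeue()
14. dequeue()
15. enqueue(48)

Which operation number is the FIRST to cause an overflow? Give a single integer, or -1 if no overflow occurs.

Answer: -1

Derivation:
1. dequeue(): empty, no-op, size=0
2. enqueue(64): size=1
3. dequeue(): size=0
4. enqueue(3): size=1
5. enqueue(17): size=2
6. dequeue(): size=1
7. enqueue(57): size=2
8. dequeue(): size=1
9. dequeue(): size=0
10. enqueue(20): size=1
11. dequeue(): size=0
12. enqueue(94): size=1
13. dequeue(): size=0
14. dequeue(): empty, no-op, size=0
15. enqueue(48): size=1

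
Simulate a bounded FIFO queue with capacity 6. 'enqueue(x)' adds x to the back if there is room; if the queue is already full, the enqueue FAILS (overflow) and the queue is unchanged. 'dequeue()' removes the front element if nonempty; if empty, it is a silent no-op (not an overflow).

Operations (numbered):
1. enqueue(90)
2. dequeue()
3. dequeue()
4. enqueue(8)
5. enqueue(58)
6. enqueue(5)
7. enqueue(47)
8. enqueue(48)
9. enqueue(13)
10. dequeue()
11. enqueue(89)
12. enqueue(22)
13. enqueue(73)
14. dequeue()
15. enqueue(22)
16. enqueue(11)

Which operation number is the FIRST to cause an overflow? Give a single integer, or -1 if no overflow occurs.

1. enqueue(90): size=1
2. dequeue(): size=0
3. dequeue(): empty, no-op, size=0
4. enqueue(8): size=1
5. enqueue(58): size=2
6. enqueue(5): size=3
7. enqueue(47): size=4
8. enqueue(48): size=5
9. enqueue(13): size=6
10. dequeue(): size=5
11. enqueue(89): size=6
12. enqueue(22): size=6=cap → OVERFLOW (fail)
13. enqueue(73): size=6=cap → OVERFLOW (fail)
14. dequeue(): size=5
15. enqueue(22): size=6
16. enqueue(11): size=6=cap → OVERFLOW (fail)

Answer: 12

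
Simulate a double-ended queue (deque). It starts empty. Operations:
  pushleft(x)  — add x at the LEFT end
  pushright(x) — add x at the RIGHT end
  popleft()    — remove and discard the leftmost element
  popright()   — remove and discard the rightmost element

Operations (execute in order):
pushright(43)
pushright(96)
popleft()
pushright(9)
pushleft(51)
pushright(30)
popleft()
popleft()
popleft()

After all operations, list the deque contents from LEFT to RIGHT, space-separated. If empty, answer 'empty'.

Answer: 30

Derivation:
pushright(43): [43]
pushright(96): [43, 96]
popleft(): [96]
pushright(9): [96, 9]
pushleft(51): [51, 96, 9]
pushright(30): [51, 96, 9, 30]
popleft(): [96, 9, 30]
popleft(): [9, 30]
popleft(): [30]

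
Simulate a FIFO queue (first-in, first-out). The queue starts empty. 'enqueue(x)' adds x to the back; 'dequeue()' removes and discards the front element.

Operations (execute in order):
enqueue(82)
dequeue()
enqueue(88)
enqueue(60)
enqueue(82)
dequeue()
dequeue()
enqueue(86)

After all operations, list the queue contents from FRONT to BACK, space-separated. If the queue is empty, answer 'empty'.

enqueue(82): [82]
dequeue(): []
enqueue(88): [88]
enqueue(60): [88, 60]
enqueue(82): [88, 60, 82]
dequeue(): [60, 82]
dequeue(): [82]
enqueue(86): [82, 86]

Answer: 82 86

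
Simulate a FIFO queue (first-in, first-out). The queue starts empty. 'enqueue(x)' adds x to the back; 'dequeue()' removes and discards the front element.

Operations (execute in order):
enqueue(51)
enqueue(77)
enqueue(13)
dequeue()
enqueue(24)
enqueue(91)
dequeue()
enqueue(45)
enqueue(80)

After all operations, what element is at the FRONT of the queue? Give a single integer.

enqueue(51): queue = [51]
enqueue(77): queue = [51, 77]
enqueue(13): queue = [51, 77, 13]
dequeue(): queue = [77, 13]
enqueue(24): queue = [77, 13, 24]
enqueue(91): queue = [77, 13, 24, 91]
dequeue(): queue = [13, 24, 91]
enqueue(45): queue = [13, 24, 91, 45]
enqueue(80): queue = [13, 24, 91, 45, 80]

Answer: 13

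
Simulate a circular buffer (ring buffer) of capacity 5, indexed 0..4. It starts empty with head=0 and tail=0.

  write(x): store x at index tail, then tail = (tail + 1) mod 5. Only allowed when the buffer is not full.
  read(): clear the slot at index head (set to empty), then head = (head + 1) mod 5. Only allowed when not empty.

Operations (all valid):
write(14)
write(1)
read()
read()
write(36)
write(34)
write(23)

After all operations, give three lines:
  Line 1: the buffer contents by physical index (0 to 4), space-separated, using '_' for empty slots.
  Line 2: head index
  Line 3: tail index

Answer: _ _ 36 34 23
2
0

Derivation:
write(14): buf=[14 _ _ _ _], head=0, tail=1, size=1
write(1): buf=[14 1 _ _ _], head=0, tail=2, size=2
read(): buf=[_ 1 _ _ _], head=1, tail=2, size=1
read(): buf=[_ _ _ _ _], head=2, tail=2, size=0
write(36): buf=[_ _ 36 _ _], head=2, tail=3, size=1
write(34): buf=[_ _ 36 34 _], head=2, tail=4, size=2
write(23): buf=[_ _ 36 34 23], head=2, tail=0, size=3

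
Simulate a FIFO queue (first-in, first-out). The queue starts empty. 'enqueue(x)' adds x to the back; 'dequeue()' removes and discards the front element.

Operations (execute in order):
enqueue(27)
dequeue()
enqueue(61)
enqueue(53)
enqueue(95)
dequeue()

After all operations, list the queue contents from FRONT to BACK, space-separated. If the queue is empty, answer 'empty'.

enqueue(27): [27]
dequeue(): []
enqueue(61): [61]
enqueue(53): [61, 53]
enqueue(95): [61, 53, 95]
dequeue(): [53, 95]

Answer: 53 95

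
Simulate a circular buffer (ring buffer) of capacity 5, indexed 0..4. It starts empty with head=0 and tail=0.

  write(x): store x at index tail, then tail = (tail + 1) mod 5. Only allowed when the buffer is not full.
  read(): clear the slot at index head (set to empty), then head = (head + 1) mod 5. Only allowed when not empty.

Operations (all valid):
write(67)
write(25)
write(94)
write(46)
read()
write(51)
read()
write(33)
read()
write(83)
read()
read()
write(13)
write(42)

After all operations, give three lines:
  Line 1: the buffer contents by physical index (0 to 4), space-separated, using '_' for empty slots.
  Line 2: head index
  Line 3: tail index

write(67): buf=[67 _ _ _ _], head=0, tail=1, size=1
write(25): buf=[67 25 _ _ _], head=0, tail=2, size=2
write(94): buf=[67 25 94 _ _], head=0, tail=3, size=3
write(46): buf=[67 25 94 46 _], head=0, tail=4, size=4
read(): buf=[_ 25 94 46 _], head=1, tail=4, size=3
write(51): buf=[_ 25 94 46 51], head=1, tail=0, size=4
read(): buf=[_ _ 94 46 51], head=2, tail=0, size=3
write(33): buf=[33 _ 94 46 51], head=2, tail=1, size=4
read(): buf=[33 _ _ 46 51], head=3, tail=1, size=3
write(83): buf=[33 83 _ 46 51], head=3, tail=2, size=4
read(): buf=[33 83 _ _ 51], head=4, tail=2, size=3
read(): buf=[33 83 _ _ _], head=0, tail=2, size=2
write(13): buf=[33 83 13 _ _], head=0, tail=3, size=3
write(42): buf=[33 83 13 42 _], head=0, tail=4, size=4

Answer: 33 83 13 42 _
0
4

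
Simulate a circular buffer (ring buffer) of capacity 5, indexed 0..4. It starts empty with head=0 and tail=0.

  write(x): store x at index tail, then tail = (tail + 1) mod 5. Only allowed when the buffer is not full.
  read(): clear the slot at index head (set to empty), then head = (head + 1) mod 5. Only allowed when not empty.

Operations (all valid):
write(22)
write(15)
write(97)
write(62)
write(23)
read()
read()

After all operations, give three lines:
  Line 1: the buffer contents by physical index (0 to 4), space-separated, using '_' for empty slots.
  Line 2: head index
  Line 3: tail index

Answer: _ _ 97 62 23
2
0

Derivation:
write(22): buf=[22 _ _ _ _], head=0, tail=1, size=1
write(15): buf=[22 15 _ _ _], head=0, tail=2, size=2
write(97): buf=[22 15 97 _ _], head=0, tail=3, size=3
write(62): buf=[22 15 97 62 _], head=0, tail=4, size=4
write(23): buf=[22 15 97 62 23], head=0, tail=0, size=5
read(): buf=[_ 15 97 62 23], head=1, tail=0, size=4
read(): buf=[_ _ 97 62 23], head=2, tail=0, size=3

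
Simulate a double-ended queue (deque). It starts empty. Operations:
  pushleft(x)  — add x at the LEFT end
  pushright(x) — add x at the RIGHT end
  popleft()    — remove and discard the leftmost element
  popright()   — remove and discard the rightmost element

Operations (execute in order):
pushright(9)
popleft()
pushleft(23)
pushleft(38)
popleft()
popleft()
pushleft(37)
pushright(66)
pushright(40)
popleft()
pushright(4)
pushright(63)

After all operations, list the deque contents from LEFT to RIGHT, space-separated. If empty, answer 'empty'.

Answer: 66 40 4 63

Derivation:
pushright(9): [9]
popleft(): []
pushleft(23): [23]
pushleft(38): [38, 23]
popleft(): [23]
popleft(): []
pushleft(37): [37]
pushright(66): [37, 66]
pushright(40): [37, 66, 40]
popleft(): [66, 40]
pushright(4): [66, 40, 4]
pushright(63): [66, 40, 4, 63]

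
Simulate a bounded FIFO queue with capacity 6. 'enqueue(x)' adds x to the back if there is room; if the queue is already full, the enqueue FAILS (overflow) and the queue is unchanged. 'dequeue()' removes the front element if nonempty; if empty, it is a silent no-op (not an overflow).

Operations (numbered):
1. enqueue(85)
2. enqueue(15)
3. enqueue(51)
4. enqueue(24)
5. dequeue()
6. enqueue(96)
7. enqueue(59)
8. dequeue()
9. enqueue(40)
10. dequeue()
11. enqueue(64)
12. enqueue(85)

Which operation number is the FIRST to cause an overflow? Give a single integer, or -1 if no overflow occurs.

1. enqueue(85): size=1
2. enqueue(15): size=2
3. enqueue(51): size=3
4. enqueue(24): size=4
5. dequeue(): size=3
6. enqueue(96): size=4
7. enqueue(59): size=5
8. dequeue(): size=4
9. enqueue(40): size=5
10. dequeue(): size=4
11. enqueue(64): size=5
12. enqueue(85): size=6

Answer: -1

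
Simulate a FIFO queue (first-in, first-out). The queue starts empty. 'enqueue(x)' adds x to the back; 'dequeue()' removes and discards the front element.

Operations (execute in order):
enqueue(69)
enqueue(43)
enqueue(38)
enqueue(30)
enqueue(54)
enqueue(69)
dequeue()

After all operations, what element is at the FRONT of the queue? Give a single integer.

Answer: 43

Derivation:
enqueue(69): queue = [69]
enqueue(43): queue = [69, 43]
enqueue(38): queue = [69, 43, 38]
enqueue(30): queue = [69, 43, 38, 30]
enqueue(54): queue = [69, 43, 38, 30, 54]
enqueue(69): queue = [69, 43, 38, 30, 54, 69]
dequeue(): queue = [43, 38, 30, 54, 69]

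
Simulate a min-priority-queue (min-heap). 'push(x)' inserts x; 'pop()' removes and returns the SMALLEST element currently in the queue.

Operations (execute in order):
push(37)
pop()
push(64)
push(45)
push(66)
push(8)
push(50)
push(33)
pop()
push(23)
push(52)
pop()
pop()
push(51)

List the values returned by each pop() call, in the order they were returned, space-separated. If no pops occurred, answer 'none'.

Answer: 37 8 23 33

Derivation:
push(37): heap contents = [37]
pop() → 37: heap contents = []
push(64): heap contents = [64]
push(45): heap contents = [45, 64]
push(66): heap contents = [45, 64, 66]
push(8): heap contents = [8, 45, 64, 66]
push(50): heap contents = [8, 45, 50, 64, 66]
push(33): heap contents = [8, 33, 45, 50, 64, 66]
pop() → 8: heap contents = [33, 45, 50, 64, 66]
push(23): heap contents = [23, 33, 45, 50, 64, 66]
push(52): heap contents = [23, 33, 45, 50, 52, 64, 66]
pop() → 23: heap contents = [33, 45, 50, 52, 64, 66]
pop() → 33: heap contents = [45, 50, 52, 64, 66]
push(51): heap contents = [45, 50, 51, 52, 64, 66]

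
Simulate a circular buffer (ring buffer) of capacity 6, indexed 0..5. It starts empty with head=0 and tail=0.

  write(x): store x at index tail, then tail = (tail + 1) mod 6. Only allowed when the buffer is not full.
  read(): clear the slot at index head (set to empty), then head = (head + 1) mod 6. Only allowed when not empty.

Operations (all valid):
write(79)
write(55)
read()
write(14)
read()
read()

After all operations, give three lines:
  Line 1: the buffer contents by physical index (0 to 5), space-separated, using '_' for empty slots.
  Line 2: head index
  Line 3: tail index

Answer: _ _ _ _ _ _
3
3

Derivation:
write(79): buf=[79 _ _ _ _ _], head=0, tail=1, size=1
write(55): buf=[79 55 _ _ _ _], head=0, tail=2, size=2
read(): buf=[_ 55 _ _ _ _], head=1, tail=2, size=1
write(14): buf=[_ 55 14 _ _ _], head=1, tail=3, size=2
read(): buf=[_ _ 14 _ _ _], head=2, tail=3, size=1
read(): buf=[_ _ _ _ _ _], head=3, tail=3, size=0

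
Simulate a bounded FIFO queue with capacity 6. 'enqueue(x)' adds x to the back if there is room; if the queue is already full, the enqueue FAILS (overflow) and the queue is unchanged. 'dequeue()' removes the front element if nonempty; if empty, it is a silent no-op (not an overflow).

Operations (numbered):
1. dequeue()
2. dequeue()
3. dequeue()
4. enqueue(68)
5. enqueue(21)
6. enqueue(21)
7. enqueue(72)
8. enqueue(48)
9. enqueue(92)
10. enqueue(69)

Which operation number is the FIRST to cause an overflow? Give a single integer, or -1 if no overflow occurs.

Answer: 10

Derivation:
1. dequeue(): empty, no-op, size=0
2. dequeue(): empty, no-op, size=0
3. dequeue(): empty, no-op, size=0
4. enqueue(68): size=1
5. enqueue(21): size=2
6. enqueue(21): size=3
7. enqueue(72): size=4
8. enqueue(48): size=5
9. enqueue(92): size=6
10. enqueue(69): size=6=cap → OVERFLOW (fail)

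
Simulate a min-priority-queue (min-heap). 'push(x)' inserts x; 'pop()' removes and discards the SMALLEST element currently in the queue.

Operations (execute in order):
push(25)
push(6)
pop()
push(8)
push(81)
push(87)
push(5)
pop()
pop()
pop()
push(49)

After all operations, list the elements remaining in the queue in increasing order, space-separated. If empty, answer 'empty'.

push(25): heap contents = [25]
push(6): heap contents = [6, 25]
pop() → 6: heap contents = [25]
push(8): heap contents = [8, 25]
push(81): heap contents = [8, 25, 81]
push(87): heap contents = [8, 25, 81, 87]
push(5): heap contents = [5, 8, 25, 81, 87]
pop() → 5: heap contents = [8, 25, 81, 87]
pop() → 8: heap contents = [25, 81, 87]
pop() → 25: heap contents = [81, 87]
push(49): heap contents = [49, 81, 87]

Answer: 49 81 87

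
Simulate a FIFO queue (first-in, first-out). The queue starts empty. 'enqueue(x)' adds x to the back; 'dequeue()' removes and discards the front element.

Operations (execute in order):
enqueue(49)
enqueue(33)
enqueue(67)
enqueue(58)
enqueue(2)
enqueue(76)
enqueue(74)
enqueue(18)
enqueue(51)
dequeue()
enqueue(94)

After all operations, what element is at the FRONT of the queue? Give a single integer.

enqueue(49): queue = [49]
enqueue(33): queue = [49, 33]
enqueue(67): queue = [49, 33, 67]
enqueue(58): queue = [49, 33, 67, 58]
enqueue(2): queue = [49, 33, 67, 58, 2]
enqueue(76): queue = [49, 33, 67, 58, 2, 76]
enqueue(74): queue = [49, 33, 67, 58, 2, 76, 74]
enqueue(18): queue = [49, 33, 67, 58, 2, 76, 74, 18]
enqueue(51): queue = [49, 33, 67, 58, 2, 76, 74, 18, 51]
dequeue(): queue = [33, 67, 58, 2, 76, 74, 18, 51]
enqueue(94): queue = [33, 67, 58, 2, 76, 74, 18, 51, 94]

Answer: 33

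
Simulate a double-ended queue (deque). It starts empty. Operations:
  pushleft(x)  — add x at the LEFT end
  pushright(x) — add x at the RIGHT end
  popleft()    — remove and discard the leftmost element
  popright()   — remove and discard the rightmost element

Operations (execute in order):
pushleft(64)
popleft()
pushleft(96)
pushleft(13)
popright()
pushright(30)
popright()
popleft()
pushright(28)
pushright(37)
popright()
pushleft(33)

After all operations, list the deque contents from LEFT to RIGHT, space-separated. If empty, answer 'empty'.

Answer: 33 28

Derivation:
pushleft(64): [64]
popleft(): []
pushleft(96): [96]
pushleft(13): [13, 96]
popright(): [13]
pushright(30): [13, 30]
popright(): [13]
popleft(): []
pushright(28): [28]
pushright(37): [28, 37]
popright(): [28]
pushleft(33): [33, 28]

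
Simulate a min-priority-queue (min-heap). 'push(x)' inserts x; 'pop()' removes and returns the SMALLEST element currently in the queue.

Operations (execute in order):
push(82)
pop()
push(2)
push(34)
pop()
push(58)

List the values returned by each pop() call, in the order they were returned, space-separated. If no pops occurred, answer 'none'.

push(82): heap contents = [82]
pop() → 82: heap contents = []
push(2): heap contents = [2]
push(34): heap contents = [2, 34]
pop() → 2: heap contents = [34]
push(58): heap contents = [34, 58]

Answer: 82 2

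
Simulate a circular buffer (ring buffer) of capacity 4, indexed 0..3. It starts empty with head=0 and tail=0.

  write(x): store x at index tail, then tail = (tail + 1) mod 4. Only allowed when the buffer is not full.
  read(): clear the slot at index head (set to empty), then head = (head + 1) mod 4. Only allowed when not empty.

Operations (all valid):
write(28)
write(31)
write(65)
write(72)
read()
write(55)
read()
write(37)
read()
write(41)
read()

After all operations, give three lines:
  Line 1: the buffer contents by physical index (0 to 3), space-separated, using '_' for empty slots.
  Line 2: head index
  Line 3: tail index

Answer: 55 37 41 _
0
3

Derivation:
write(28): buf=[28 _ _ _], head=0, tail=1, size=1
write(31): buf=[28 31 _ _], head=0, tail=2, size=2
write(65): buf=[28 31 65 _], head=0, tail=3, size=3
write(72): buf=[28 31 65 72], head=0, tail=0, size=4
read(): buf=[_ 31 65 72], head=1, tail=0, size=3
write(55): buf=[55 31 65 72], head=1, tail=1, size=4
read(): buf=[55 _ 65 72], head=2, tail=1, size=3
write(37): buf=[55 37 65 72], head=2, tail=2, size=4
read(): buf=[55 37 _ 72], head=3, tail=2, size=3
write(41): buf=[55 37 41 72], head=3, tail=3, size=4
read(): buf=[55 37 41 _], head=0, tail=3, size=3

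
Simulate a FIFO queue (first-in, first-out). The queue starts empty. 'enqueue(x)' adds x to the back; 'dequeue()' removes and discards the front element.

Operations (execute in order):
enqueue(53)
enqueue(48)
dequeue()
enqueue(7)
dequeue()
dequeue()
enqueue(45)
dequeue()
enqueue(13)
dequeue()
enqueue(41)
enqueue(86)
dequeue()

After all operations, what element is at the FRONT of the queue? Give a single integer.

enqueue(53): queue = [53]
enqueue(48): queue = [53, 48]
dequeue(): queue = [48]
enqueue(7): queue = [48, 7]
dequeue(): queue = [7]
dequeue(): queue = []
enqueue(45): queue = [45]
dequeue(): queue = []
enqueue(13): queue = [13]
dequeue(): queue = []
enqueue(41): queue = [41]
enqueue(86): queue = [41, 86]
dequeue(): queue = [86]

Answer: 86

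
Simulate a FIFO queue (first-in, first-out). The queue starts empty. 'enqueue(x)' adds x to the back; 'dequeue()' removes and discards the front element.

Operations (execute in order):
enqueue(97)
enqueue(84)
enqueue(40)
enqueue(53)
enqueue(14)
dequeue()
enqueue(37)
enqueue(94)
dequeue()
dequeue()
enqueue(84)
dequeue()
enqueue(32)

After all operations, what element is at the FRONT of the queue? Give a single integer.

Answer: 14

Derivation:
enqueue(97): queue = [97]
enqueue(84): queue = [97, 84]
enqueue(40): queue = [97, 84, 40]
enqueue(53): queue = [97, 84, 40, 53]
enqueue(14): queue = [97, 84, 40, 53, 14]
dequeue(): queue = [84, 40, 53, 14]
enqueue(37): queue = [84, 40, 53, 14, 37]
enqueue(94): queue = [84, 40, 53, 14, 37, 94]
dequeue(): queue = [40, 53, 14, 37, 94]
dequeue(): queue = [53, 14, 37, 94]
enqueue(84): queue = [53, 14, 37, 94, 84]
dequeue(): queue = [14, 37, 94, 84]
enqueue(32): queue = [14, 37, 94, 84, 32]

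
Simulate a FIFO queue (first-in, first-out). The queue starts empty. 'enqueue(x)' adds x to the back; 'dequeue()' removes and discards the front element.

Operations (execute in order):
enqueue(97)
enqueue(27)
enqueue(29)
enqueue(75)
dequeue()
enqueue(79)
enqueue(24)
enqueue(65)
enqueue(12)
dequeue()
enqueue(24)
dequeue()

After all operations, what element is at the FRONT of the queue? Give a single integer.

enqueue(97): queue = [97]
enqueue(27): queue = [97, 27]
enqueue(29): queue = [97, 27, 29]
enqueue(75): queue = [97, 27, 29, 75]
dequeue(): queue = [27, 29, 75]
enqueue(79): queue = [27, 29, 75, 79]
enqueue(24): queue = [27, 29, 75, 79, 24]
enqueue(65): queue = [27, 29, 75, 79, 24, 65]
enqueue(12): queue = [27, 29, 75, 79, 24, 65, 12]
dequeue(): queue = [29, 75, 79, 24, 65, 12]
enqueue(24): queue = [29, 75, 79, 24, 65, 12, 24]
dequeue(): queue = [75, 79, 24, 65, 12, 24]

Answer: 75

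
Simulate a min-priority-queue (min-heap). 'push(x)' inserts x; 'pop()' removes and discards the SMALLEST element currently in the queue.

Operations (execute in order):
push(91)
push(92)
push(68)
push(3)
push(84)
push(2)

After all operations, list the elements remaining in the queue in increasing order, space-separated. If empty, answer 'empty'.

Answer: 2 3 68 84 91 92

Derivation:
push(91): heap contents = [91]
push(92): heap contents = [91, 92]
push(68): heap contents = [68, 91, 92]
push(3): heap contents = [3, 68, 91, 92]
push(84): heap contents = [3, 68, 84, 91, 92]
push(2): heap contents = [2, 3, 68, 84, 91, 92]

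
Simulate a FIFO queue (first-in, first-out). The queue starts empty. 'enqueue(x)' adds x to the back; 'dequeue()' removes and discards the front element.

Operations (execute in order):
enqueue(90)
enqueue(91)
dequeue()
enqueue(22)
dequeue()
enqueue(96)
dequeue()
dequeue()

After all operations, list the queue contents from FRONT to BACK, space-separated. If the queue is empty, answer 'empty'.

enqueue(90): [90]
enqueue(91): [90, 91]
dequeue(): [91]
enqueue(22): [91, 22]
dequeue(): [22]
enqueue(96): [22, 96]
dequeue(): [96]
dequeue(): []

Answer: empty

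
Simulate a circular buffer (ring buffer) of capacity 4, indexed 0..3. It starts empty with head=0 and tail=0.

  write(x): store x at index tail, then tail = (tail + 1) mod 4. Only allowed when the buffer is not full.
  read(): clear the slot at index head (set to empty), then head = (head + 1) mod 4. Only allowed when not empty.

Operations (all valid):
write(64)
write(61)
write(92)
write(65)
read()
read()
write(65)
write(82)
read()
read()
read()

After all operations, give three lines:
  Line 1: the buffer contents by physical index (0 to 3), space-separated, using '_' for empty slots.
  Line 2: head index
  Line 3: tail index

write(64): buf=[64 _ _ _], head=0, tail=1, size=1
write(61): buf=[64 61 _ _], head=0, tail=2, size=2
write(92): buf=[64 61 92 _], head=0, tail=3, size=3
write(65): buf=[64 61 92 65], head=0, tail=0, size=4
read(): buf=[_ 61 92 65], head=1, tail=0, size=3
read(): buf=[_ _ 92 65], head=2, tail=0, size=2
write(65): buf=[65 _ 92 65], head=2, tail=1, size=3
write(82): buf=[65 82 92 65], head=2, tail=2, size=4
read(): buf=[65 82 _ 65], head=3, tail=2, size=3
read(): buf=[65 82 _ _], head=0, tail=2, size=2
read(): buf=[_ 82 _ _], head=1, tail=2, size=1

Answer: _ 82 _ _
1
2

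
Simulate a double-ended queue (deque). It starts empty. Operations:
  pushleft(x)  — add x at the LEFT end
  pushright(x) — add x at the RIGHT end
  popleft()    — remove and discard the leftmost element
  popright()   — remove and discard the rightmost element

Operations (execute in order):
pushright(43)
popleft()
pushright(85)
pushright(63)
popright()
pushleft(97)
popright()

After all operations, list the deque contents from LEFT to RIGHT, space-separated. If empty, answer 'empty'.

Answer: 97

Derivation:
pushright(43): [43]
popleft(): []
pushright(85): [85]
pushright(63): [85, 63]
popright(): [85]
pushleft(97): [97, 85]
popright(): [97]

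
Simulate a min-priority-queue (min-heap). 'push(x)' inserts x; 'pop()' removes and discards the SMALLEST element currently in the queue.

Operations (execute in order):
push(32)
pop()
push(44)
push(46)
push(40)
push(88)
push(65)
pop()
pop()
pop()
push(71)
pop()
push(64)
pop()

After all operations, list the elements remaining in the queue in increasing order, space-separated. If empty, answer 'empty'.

Answer: 71 88

Derivation:
push(32): heap contents = [32]
pop() → 32: heap contents = []
push(44): heap contents = [44]
push(46): heap contents = [44, 46]
push(40): heap contents = [40, 44, 46]
push(88): heap contents = [40, 44, 46, 88]
push(65): heap contents = [40, 44, 46, 65, 88]
pop() → 40: heap contents = [44, 46, 65, 88]
pop() → 44: heap contents = [46, 65, 88]
pop() → 46: heap contents = [65, 88]
push(71): heap contents = [65, 71, 88]
pop() → 65: heap contents = [71, 88]
push(64): heap contents = [64, 71, 88]
pop() → 64: heap contents = [71, 88]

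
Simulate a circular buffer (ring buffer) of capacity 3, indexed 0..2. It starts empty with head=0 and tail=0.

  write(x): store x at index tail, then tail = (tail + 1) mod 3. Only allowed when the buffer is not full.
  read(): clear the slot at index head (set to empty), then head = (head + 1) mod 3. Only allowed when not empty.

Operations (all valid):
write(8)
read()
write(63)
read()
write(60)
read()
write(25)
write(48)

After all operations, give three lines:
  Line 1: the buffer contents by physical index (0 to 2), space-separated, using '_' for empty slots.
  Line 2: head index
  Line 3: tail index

Answer: 25 48 _
0
2

Derivation:
write(8): buf=[8 _ _], head=0, tail=1, size=1
read(): buf=[_ _ _], head=1, tail=1, size=0
write(63): buf=[_ 63 _], head=1, tail=2, size=1
read(): buf=[_ _ _], head=2, tail=2, size=0
write(60): buf=[_ _ 60], head=2, tail=0, size=1
read(): buf=[_ _ _], head=0, tail=0, size=0
write(25): buf=[25 _ _], head=0, tail=1, size=1
write(48): buf=[25 48 _], head=0, tail=2, size=2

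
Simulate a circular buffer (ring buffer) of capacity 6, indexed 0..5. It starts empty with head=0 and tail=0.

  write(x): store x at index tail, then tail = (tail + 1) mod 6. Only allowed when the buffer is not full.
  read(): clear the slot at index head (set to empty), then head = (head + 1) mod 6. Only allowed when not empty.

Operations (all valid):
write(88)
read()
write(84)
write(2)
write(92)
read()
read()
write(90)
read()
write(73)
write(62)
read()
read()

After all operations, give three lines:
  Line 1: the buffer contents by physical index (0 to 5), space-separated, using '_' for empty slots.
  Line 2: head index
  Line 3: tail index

Answer: 62 _ _ _ _ _
0
1

Derivation:
write(88): buf=[88 _ _ _ _ _], head=0, tail=1, size=1
read(): buf=[_ _ _ _ _ _], head=1, tail=1, size=0
write(84): buf=[_ 84 _ _ _ _], head=1, tail=2, size=1
write(2): buf=[_ 84 2 _ _ _], head=1, tail=3, size=2
write(92): buf=[_ 84 2 92 _ _], head=1, tail=4, size=3
read(): buf=[_ _ 2 92 _ _], head=2, tail=4, size=2
read(): buf=[_ _ _ 92 _ _], head=3, tail=4, size=1
write(90): buf=[_ _ _ 92 90 _], head=3, tail=5, size=2
read(): buf=[_ _ _ _ 90 _], head=4, tail=5, size=1
write(73): buf=[_ _ _ _ 90 73], head=4, tail=0, size=2
write(62): buf=[62 _ _ _ 90 73], head=4, tail=1, size=3
read(): buf=[62 _ _ _ _ 73], head=5, tail=1, size=2
read(): buf=[62 _ _ _ _ _], head=0, tail=1, size=1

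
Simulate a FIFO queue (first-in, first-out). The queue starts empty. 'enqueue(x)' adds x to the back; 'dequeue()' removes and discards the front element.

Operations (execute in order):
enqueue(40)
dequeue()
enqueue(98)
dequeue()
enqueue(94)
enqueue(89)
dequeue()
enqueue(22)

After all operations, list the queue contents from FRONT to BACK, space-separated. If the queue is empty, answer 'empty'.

enqueue(40): [40]
dequeue(): []
enqueue(98): [98]
dequeue(): []
enqueue(94): [94]
enqueue(89): [94, 89]
dequeue(): [89]
enqueue(22): [89, 22]

Answer: 89 22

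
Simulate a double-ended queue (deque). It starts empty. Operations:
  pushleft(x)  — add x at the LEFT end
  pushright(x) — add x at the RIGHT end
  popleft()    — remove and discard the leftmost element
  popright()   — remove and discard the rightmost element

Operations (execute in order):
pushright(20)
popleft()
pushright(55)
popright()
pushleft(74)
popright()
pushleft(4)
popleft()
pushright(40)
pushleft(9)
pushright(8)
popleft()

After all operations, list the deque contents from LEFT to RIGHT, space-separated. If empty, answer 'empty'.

Answer: 40 8

Derivation:
pushright(20): [20]
popleft(): []
pushright(55): [55]
popright(): []
pushleft(74): [74]
popright(): []
pushleft(4): [4]
popleft(): []
pushright(40): [40]
pushleft(9): [9, 40]
pushright(8): [9, 40, 8]
popleft(): [40, 8]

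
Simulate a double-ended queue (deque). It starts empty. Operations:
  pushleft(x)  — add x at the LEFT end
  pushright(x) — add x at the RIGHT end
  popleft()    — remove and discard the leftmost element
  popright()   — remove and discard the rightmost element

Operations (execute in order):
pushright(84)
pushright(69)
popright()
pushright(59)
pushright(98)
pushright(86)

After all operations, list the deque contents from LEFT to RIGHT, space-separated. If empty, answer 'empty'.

Answer: 84 59 98 86

Derivation:
pushright(84): [84]
pushright(69): [84, 69]
popright(): [84]
pushright(59): [84, 59]
pushright(98): [84, 59, 98]
pushright(86): [84, 59, 98, 86]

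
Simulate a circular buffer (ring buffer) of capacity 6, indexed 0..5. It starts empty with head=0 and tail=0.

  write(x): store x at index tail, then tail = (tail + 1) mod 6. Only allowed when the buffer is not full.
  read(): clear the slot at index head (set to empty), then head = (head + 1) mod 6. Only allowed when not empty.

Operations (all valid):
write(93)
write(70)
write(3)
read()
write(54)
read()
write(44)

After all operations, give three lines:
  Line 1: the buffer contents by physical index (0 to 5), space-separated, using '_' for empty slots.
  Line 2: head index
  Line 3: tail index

Answer: _ _ 3 54 44 _
2
5

Derivation:
write(93): buf=[93 _ _ _ _ _], head=0, tail=1, size=1
write(70): buf=[93 70 _ _ _ _], head=0, tail=2, size=2
write(3): buf=[93 70 3 _ _ _], head=0, tail=3, size=3
read(): buf=[_ 70 3 _ _ _], head=1, tail=3, size=2
write(54): buf=[_ 70 3 54 _ _], head=1, tail=4, size=3
read(): buf=[_ _ 3 54 _ _], head=2, tail=4, size=2
write(44): buf=[_ _ 3 54 44 _], head=2, tail=5, size=3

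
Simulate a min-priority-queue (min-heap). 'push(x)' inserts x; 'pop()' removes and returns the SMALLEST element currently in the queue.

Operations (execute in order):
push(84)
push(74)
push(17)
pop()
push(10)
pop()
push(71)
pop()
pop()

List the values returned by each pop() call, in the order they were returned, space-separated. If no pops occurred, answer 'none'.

push(84): heap contents = [84]
push(74): heap contents = [74, 84]
push(17): heap contents = [17, 74, 84]
pop() → 17: heap contents = [74, 84]
push(10): heap contents = [10, 74, 84]
pop() → 10: heap contents = [74, 84]
push(71): heap contents = [71, 74, 84]
pop() → 71: heap contents = [74, 84]
pop() → 74: heap contents = [84]

Answer: 17 10 71 74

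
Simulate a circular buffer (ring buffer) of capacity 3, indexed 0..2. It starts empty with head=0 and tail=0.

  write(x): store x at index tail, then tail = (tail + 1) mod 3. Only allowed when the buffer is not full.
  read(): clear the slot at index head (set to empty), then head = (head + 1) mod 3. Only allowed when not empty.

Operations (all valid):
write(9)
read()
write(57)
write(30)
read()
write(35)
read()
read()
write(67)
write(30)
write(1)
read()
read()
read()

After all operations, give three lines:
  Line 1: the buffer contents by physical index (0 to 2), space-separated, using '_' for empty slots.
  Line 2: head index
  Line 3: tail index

write(9): buf=[9 _ _], head=0, tail=1, size=1
read(): buf=[_ _ _], head=1, tail=1, size=0
write(57): buf=[_ 57 _], head=1, tail=2, size=1
write(30): buf=[_ 57 30], head=1, tail=0, size=2
read(): buf=[_ _ 30], head=2, tail=0, size=1
write(35): buf=[35 _ 30], head=2, tail=1, size=2
read(): buf=[35 _ _], head=0, tail=1, size=1
read(): buf=[_ _ _], head=1, tail=1, size=0
write(67): buf=[_ 67 _], head=1, tail=2, size=1
write(30): buf=[_ 67 30], head=1, tail=0, size=2
write(1): buf=[1 67 30], head=1, tail=1, size=3
read(): buf=[1 _ 30], head=2, tail=1, size=2
read(): buf=[1 _ _], head=0, tail=1, size=1
read(): buf=[_ _ _], head=1, tail=1, size=0

Answer: _ _ _
1
1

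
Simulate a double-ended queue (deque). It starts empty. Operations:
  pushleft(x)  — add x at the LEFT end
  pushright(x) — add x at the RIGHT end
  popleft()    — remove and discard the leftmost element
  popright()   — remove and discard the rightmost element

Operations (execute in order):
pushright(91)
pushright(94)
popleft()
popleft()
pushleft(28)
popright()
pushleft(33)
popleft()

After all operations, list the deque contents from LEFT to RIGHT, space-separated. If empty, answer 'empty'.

Answer: empty

Derivation:
pushright(91): [91]
pushright(94): [91, 94]
popleft(): [94]
popleft(): []
pushleft(28): [28]
popright(): []
pushleft(33): [33]
popleft(): []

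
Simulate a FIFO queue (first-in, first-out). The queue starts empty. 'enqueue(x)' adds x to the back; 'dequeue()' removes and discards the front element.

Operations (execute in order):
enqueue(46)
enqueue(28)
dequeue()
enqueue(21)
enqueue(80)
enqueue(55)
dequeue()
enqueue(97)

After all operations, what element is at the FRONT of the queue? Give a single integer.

enqueue(46): queue = [46]
enqueue(28): queue = [46, 28]
dequeue(): queue = [28]
enqueue(21): queue = [28, 21]
enqueue(80): queue = [28, 21, 80]
enqueue(55): queue = [28, 21, 80, 55]
dequeue(): queue = [21, 80, 55]
enqueue(97): queue = [21, 80, 55, 97]

Answer: 21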